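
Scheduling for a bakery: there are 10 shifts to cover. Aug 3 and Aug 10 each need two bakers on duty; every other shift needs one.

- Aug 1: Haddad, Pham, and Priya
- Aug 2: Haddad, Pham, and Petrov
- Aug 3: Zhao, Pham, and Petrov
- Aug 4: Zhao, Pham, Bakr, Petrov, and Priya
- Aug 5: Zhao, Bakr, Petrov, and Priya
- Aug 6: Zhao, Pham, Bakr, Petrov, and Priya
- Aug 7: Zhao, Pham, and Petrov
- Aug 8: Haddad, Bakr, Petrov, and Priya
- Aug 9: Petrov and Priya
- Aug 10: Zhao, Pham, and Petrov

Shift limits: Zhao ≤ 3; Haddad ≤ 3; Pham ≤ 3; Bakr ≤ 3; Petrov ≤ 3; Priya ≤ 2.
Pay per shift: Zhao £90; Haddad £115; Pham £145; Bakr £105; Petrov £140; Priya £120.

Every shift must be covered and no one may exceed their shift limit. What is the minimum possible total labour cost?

Picking the cheapest available baker for each shift independently would cost £1275, but that ignores the shift limits.
An optimal schedule: Aug 1→Haddad, Aug 2→Haddad, Aug 3→Zhao+Petrov, Aug 4→Bakr, Aug 5→Bakr, Aug 6→Bakr, Aug 7→Zhao, Aug 8→Haddad, Aug 9→Priya, Aug 10→Zhao+Petrov.
Total: 115 + 115 + 90 + 140 + 105 + 105 + 105 + 90 + 115 + 120 + 90 + 140 = £1330.

£1330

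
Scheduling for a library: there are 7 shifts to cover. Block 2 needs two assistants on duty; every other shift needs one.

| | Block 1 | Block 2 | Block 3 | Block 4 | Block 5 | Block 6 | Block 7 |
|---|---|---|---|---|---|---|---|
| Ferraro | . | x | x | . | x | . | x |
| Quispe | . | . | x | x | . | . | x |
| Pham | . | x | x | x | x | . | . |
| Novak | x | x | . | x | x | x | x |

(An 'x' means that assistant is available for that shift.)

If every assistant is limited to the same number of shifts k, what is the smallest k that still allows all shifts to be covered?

With 4 assistants and 8 worker-slots to fill, someone must work at least ⌈8/4⌉ = 2 shifts, so k ≥ 2.
k = 2 works: Block 1→Novak, Block 2→Ferraro+Pham, Block 3→Ferraro, Block 4→Quispe, Block 5→Pham, Block 6→Novak, Block 7→Quispe.
Loads: Ferraro 2, Quispe 2, Pham 2, Novak 2 — all ≤ 2.

2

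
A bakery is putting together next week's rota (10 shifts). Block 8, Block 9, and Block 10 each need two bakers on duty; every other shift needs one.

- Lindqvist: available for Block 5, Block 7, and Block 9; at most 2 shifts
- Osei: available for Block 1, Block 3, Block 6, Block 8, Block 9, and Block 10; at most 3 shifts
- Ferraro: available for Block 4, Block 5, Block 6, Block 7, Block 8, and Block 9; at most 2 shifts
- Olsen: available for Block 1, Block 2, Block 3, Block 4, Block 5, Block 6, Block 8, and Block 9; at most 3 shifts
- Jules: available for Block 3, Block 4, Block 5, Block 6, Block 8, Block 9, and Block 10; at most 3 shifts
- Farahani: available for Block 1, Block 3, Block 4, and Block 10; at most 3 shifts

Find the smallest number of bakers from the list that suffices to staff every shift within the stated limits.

13 slots to fill and no one can take more than 3, so at least ⌈13/3⌉ = 5 bakers are needed.
Lindqvist, Osei, Ferraro, Olsen, and Jules alone can cover everything: Block 1→Osei, Block 2→Olsen, Block 3→Osei, Block 4→Ferraro, Block 5→Lindqvist, Block 6→Ferraro, Block 7→Lindqvist, Block 8→Olsen+Jules, Block 9→Olsen+Jules, Block 10→Osei+Jules.

5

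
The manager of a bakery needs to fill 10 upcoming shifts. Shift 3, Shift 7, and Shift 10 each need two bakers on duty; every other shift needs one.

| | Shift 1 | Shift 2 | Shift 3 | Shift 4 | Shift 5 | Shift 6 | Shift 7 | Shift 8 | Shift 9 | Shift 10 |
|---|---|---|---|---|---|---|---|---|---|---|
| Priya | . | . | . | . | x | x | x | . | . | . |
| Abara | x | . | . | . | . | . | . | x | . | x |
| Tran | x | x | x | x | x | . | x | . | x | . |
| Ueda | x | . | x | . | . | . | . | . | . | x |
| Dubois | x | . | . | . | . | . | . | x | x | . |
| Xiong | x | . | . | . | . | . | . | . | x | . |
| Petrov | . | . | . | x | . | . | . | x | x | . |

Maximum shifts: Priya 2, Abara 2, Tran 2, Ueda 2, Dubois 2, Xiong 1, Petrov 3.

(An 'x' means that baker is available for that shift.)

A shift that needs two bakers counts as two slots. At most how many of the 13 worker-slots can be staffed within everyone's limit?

Total capacity across all bakers is 2+2+2+2+2+1+3 = 14, and 13 slots are needed, so at most 13 can be filled.
Shifts {Shift 2, Shift 3, Shift 7} need 5 slots but only Priya, Tran, and Ueda are available for them, supplying at most 4 — so at least 1 slot must go unfilled.
An assignment achieving 11: Shift 1→Dubois, Shift 2→Tran, Shift 3→Tran+Ueda, Shift 4→Petrov, Shift 5→Priya, Shift 6→Priya, Shift 8→Abara, Shift 9→Dubois, Shift 10→Abara+Ueda.
Loads: Priya 2/2, Abara 2/2, Tran 2/2, Ueda 2/2, Dubois 2/2, Xiong 0/1, Petrov 1/3.

11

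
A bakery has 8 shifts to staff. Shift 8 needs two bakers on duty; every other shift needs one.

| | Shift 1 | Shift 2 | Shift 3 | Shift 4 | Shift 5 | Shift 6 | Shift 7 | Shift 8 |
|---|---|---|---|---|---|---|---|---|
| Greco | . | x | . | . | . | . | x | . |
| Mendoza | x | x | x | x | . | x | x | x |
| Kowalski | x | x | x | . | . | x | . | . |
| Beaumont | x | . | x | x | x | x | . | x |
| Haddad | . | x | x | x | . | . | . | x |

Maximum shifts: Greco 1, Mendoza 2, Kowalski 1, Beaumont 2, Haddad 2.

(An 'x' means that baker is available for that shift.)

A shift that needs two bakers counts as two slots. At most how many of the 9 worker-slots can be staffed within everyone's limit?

8

Total capacity across all bakers is 1+2+1+2+2 = 8, and 9 slots are needed, so at most 8 can be filled.
An assignment achieving 8: Shift 1→Mendoza, Shift 2→Haddad, Shift 4→Mendoza, Shift 5→Beaumont, Shift 6→Kowalski, Shift 7→Greco, Shift 8→Beaumont+Haddad.
Loads: Greco 1/1, Mendoza 2/2, Kowalski 1/1, Beaumont 2/2, Haddad 2/2.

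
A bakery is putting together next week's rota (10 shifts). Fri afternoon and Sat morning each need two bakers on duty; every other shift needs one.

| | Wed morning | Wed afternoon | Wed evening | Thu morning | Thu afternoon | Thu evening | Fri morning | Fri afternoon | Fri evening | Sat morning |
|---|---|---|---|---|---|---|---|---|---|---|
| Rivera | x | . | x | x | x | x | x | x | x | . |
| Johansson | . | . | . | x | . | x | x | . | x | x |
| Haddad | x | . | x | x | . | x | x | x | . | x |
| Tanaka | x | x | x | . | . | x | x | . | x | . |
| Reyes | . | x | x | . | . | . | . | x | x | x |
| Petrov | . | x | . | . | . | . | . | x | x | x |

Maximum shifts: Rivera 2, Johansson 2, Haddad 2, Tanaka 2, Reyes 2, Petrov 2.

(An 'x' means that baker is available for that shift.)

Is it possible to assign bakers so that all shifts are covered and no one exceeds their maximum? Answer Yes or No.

Thu afternoon can only be covered by Rivera, so that assignment is forced.
One valid schedule: Wed morning→Rivera, Wed afternoon→Tanaka, Wed evening→Haddad, Thu morning→Johansson, Thu afternoon→Rivera, Thu evening→Johansson, Fri morning→Haddad, Fri afternoon→Reyes+Petrov, Fri evening→Tanaka, Sat morning→Reyes+Petrov.
Loads: Rivera 2/2, Johansson 2/2, Haddad 2/2, Tanaka 2/2, Reyes 2/2, Petrov 2/2 — all within limits.

Yes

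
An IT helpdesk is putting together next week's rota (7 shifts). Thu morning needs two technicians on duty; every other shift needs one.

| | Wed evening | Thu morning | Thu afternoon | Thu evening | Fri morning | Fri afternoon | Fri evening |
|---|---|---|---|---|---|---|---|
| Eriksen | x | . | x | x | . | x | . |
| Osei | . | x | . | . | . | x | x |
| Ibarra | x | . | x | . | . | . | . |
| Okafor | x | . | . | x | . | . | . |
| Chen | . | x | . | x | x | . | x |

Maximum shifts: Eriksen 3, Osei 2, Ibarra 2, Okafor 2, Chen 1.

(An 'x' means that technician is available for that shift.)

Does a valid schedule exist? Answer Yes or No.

No

Total capacity is 10 and 8 slots are needed, so capacity alone doesn't rule it out.
Shifts {Thu morning, Fri morning} need 3 worker-slots in total, but the technicians available for any of those shifts (Osei and Chen) can supply at most 2 among them. So no valid schedule exists.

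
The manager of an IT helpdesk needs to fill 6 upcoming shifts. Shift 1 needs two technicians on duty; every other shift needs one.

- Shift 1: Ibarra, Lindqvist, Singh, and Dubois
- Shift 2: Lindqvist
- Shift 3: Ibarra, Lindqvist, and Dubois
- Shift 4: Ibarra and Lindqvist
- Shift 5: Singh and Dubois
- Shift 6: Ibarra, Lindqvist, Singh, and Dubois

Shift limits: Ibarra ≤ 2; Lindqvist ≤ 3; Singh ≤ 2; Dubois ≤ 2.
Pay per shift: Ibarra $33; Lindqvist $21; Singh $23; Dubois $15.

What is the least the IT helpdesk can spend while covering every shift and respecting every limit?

Shift 2 can only be covered by Lindqvist, so that assignment is forced.
Picking the cheapest available technician for each shift independently would cost $123, but that ignores the shift limits.
An optimal schedule: Shift 1→Lindqvist+Singh, Shift 2→Lindqvist, Shift 3→Dubois, Shift 4→Lindqvist, Shift 5→Dubois, Shift 6→Singh.
Total: 21 + 23 + 21 + 15 + 21 + 15 + 23 = $139.

$139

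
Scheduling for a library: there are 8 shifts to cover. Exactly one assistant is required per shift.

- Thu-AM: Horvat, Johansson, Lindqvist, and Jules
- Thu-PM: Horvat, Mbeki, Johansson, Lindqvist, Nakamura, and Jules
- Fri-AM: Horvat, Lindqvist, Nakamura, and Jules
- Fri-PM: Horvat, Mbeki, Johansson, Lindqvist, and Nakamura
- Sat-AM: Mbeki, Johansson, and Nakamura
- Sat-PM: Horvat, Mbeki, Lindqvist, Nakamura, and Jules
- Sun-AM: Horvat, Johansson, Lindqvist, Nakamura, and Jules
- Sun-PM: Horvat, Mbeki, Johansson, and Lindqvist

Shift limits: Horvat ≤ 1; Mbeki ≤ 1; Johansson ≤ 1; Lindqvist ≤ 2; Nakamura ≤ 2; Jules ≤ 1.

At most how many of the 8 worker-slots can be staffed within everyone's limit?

Total capacity across all assistants is 1+1+1+2+2+1 = 8, and 8 slots are needed, so at most 8 can be filled.
An assignment achieving 8: Thu-AM→Horvat, Thu-PM→Jules, Fri-AM→Lindqvist, Fri-PM→Lindqvist, Sat-AM→Mbeki, Sat-PM→Nakamura, Sun-AM→Nakamura, Sun-PM→Johansson.
Loads: Horvat 1/1, Mbeki 1/1, Johansson 1/1, Lindqvist 2/2, Nakamura 2/2, Jules 1/1.

8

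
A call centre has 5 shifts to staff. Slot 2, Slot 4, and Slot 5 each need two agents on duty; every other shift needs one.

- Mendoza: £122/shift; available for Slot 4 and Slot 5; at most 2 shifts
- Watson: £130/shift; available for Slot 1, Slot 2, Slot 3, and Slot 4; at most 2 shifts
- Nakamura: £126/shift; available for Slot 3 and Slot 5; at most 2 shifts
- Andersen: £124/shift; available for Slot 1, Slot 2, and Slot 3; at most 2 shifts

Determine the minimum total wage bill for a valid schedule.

Slot 2 can only be covered by Watson and Andersen, so that assignment is forced.
Slot 4 can only be covered by Mendoza and Watson, so that assignment is forced.
Slot 5 can only be covered by Mendoza and Nakamura, so that assignment is forced.
Picking the cheapest available agent for each shift independently would cost £1002, but that ignores the shift limits.
An optimal schedule: Slot 1→Andersen, Slot 2→Watson+Andersen, Slot 3→Nakamura, Slot 4→Mendoza+Watson, Slot 5→Mendoza+Nakamura.
Total: 124 + 130 + 124 + 126 + 122 + 130 + 122 + 126 = £1004.

£1004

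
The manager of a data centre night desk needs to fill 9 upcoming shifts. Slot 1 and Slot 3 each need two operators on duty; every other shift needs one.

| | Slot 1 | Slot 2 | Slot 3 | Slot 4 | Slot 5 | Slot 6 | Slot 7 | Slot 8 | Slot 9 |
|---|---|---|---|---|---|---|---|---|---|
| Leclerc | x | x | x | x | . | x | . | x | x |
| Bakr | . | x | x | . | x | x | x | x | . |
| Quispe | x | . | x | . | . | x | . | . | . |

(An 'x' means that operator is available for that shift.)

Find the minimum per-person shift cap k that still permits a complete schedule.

With 3 operators and 11 worker-slots to fill, someone must work at least ⌈11/3⌉ = 4 shifts, so k ≥ 4.
k = 4 works: Slot 1→Leclerc+Quispe, Slot 2→Leclerc, Slot 3→Bakr+Quispe, Slot 4→Leclerc, Slot 5→Bakr, Slot 6→Quispe, Slot 7→Bakr, Slot 8→Bakr, Slot 9→Leclerc.
Loads: Leclerc 4, Bakr 4, Quispe 3 — all ≤ 4.

4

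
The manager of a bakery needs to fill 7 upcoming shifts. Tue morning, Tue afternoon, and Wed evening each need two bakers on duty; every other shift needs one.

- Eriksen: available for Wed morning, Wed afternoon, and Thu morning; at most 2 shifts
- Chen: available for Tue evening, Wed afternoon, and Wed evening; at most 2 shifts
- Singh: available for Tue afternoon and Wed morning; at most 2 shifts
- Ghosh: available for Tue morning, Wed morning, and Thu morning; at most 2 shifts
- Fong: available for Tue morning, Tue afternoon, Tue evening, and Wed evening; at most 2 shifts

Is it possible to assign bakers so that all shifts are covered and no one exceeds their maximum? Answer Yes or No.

No

Total capacity is 10 and 10 slots are needed, so capacity alone doesn't rule it out.
Shifts {Tue morning, Tue afternoon, Wed evening} need 6 worker-slots in total, but the bakers available for any of those shifts (Chen, Singh, Ghosh, and Fong) can supply at most 5 among them. So no valid schedule exists.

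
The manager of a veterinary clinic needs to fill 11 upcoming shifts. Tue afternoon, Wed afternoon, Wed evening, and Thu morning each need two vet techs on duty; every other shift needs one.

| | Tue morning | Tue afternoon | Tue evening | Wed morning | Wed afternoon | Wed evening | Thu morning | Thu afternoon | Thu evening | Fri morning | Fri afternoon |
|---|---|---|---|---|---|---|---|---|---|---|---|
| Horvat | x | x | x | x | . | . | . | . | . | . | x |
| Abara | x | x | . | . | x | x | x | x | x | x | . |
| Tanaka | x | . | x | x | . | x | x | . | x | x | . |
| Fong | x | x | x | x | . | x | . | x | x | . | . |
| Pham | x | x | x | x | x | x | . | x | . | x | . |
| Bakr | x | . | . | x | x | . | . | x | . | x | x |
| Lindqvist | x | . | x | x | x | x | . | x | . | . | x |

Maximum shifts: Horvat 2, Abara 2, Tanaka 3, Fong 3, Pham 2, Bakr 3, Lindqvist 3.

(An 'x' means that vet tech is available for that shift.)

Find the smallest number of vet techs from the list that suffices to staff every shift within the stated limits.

15 slots to fill and no one can take more than 3, so at least ⌈15/3⌉ = 5 vet techs are needed.
Any 5 vet techs together have capacity at most 3+3+3+3+2 = 14 < 15 slots, so 5 can never suffice.
Horvat, Abara, Tanaka, Fong, Pham, and Bakr alone can cover everything: Tue morning→Bakr, Tue afternoon→Fong+Pham, Tue evening→Horvat, Wed morning→Bakr, Wed afternoon→Abara+Pham, Wed evening→Tanaka+Fong, Thu morning→Abara+Tanaka, Thu afternoon→Fong, Thu evening→Tanaka, Fri morning→Bakr, Fri afternoon→Horvat.

6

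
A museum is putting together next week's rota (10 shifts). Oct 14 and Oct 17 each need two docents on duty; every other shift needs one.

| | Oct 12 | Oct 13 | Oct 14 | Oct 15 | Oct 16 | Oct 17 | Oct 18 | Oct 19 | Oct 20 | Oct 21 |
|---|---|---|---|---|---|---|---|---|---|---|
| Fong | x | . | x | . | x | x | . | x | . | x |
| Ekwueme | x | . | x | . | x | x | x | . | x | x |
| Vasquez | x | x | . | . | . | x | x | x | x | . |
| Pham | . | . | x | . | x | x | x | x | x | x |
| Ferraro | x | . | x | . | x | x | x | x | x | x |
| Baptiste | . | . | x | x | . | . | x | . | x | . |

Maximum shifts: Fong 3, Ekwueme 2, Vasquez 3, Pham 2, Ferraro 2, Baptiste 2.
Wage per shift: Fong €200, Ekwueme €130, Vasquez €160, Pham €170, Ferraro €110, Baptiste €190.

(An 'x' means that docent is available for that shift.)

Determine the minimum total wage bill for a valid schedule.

€1880

Oct 13 can only be covered by Vasquez, so that assignment is forced.
Oct 15 can only be covered by Baptiste, so that assignment is forced.
Picking the cheapest available docent for each shift independently would cost €1490, but that ignores the shift limits.
An optimal schedule: Oct 12→Ferraro, Oct 13→Vasquez, Oct 14→Pham+Baptiste, Oct 15→Baptiste, Oct 16→Ferraro, Oct 17→Pham+Fong, Oct 18→Ekwueme, Oct 19→Vasquez, Oct 20→Vasquez, Oct 21→Ekwueme.
Total: 110 + 160 + 170 + 190 + 190 + 110 + 170 + 200 + 130 + 160 + 160 + 130 = €1880.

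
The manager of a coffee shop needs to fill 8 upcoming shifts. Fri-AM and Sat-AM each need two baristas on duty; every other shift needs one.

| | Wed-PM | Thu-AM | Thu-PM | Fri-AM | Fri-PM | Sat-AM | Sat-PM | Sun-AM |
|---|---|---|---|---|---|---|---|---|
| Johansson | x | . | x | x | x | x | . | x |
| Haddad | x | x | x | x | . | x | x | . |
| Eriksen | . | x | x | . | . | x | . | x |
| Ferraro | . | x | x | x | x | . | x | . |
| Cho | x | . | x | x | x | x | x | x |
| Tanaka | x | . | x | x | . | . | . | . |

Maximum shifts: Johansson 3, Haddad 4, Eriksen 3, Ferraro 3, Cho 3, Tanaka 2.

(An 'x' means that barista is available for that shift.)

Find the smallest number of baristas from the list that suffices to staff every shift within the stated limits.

10 slots to fill and no one can take more than 4, so at least ⌈10/4⌉ = 3 baristas are needed.
Johansson, Haddad, and Eriksen alone can cover everything: Wed-PM→Johansson, Thu-AM→Haddad, Thu-PM→Eriksen, Fri-AM→Johansson+Haddad, Fri-PM→Johansson, Sat-AM→Haddad+Eriksen, Sat-PM→Haddad, Sun-AM→Eriksen.

3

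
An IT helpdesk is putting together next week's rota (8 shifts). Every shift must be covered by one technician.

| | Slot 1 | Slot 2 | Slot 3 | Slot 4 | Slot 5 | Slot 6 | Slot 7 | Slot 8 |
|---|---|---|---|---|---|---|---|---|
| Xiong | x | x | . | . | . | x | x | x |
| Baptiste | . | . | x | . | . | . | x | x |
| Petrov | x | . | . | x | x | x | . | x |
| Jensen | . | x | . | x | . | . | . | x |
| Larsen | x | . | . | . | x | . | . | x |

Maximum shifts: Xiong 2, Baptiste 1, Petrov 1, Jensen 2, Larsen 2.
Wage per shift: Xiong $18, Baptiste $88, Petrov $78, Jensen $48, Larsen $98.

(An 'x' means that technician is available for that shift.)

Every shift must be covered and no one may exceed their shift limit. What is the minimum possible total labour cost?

$494

Slot 3 can only be covered by Baptiste, so that assignment is forced.
Picking the cheapest available technician for each shift independently would cost $304, but that ignores the shift limits.
An optimal schedule: Slot 1→Larsen, Slot 2→Xiong, Slot 3→Baptiste, Slot 4→Jensen, Slot 5→Larsen, Slot 6→Petrov, Slot 7→Xiong, Slot 8→Jensen.
Total: 98 + 18 + 88 + 48 + 98 + 78 + 18 + 48 = $494.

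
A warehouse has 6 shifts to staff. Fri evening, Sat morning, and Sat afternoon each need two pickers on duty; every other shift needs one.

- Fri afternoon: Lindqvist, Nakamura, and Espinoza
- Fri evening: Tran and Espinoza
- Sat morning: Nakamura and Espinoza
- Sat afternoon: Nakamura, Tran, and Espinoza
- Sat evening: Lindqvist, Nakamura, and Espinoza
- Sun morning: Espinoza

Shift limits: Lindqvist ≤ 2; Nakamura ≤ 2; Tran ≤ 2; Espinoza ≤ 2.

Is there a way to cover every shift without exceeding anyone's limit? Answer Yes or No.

No

Shifts {Fri evening, Sat morning, Sun morning} need 5 worker-slots in total, but the pickers available for any of those shifts (Nakamura, Tran, and Espinoza) can supply at most 4 among them. So no valid schedule exists.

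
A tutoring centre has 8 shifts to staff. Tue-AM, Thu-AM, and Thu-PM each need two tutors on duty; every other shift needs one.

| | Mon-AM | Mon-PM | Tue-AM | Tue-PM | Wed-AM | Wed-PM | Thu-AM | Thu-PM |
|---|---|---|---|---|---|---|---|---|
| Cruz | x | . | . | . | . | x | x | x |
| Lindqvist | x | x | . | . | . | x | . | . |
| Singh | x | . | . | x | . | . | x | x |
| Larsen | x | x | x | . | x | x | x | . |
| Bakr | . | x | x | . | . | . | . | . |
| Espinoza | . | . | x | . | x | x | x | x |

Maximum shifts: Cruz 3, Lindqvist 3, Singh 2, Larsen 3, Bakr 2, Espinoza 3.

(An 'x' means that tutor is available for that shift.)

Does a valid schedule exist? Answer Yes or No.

Yes

Tue-PM can only be covered by Singh, so that assignment is forced.
One valid schedule: Mon-AM→Cruz, Mon-PM→Lindqvist, Tue-AM→Larsen+Bakr, Tue-PM→Singh, Wed-AM→Larsen, Wed-PM→Cruz, Thu-AM→Larsen+Espinoza, Thu-PM→Cruz+Singh.
Loads: Cruz 3/3, Lindqvist 1/3, Singh 2/2, Larsen 3/3, Bakr 1/2, Espinoza 1/3 — all within limits.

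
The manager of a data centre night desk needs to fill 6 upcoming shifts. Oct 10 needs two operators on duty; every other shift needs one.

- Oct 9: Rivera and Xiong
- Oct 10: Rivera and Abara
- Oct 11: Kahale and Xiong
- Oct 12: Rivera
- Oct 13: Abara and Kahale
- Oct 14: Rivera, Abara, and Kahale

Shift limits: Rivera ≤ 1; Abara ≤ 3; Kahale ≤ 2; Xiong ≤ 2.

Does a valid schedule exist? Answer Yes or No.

No

Total capacity is 8 and 7 slots are needed, so capacity alone doesn't rule it out.
Shifts {Oct 10, Oct 12} need 3 worker-slots in total, but the operators available for any of those shifts (Rivera and Abara) can supply at most 2 among them. So no valid schedule exists.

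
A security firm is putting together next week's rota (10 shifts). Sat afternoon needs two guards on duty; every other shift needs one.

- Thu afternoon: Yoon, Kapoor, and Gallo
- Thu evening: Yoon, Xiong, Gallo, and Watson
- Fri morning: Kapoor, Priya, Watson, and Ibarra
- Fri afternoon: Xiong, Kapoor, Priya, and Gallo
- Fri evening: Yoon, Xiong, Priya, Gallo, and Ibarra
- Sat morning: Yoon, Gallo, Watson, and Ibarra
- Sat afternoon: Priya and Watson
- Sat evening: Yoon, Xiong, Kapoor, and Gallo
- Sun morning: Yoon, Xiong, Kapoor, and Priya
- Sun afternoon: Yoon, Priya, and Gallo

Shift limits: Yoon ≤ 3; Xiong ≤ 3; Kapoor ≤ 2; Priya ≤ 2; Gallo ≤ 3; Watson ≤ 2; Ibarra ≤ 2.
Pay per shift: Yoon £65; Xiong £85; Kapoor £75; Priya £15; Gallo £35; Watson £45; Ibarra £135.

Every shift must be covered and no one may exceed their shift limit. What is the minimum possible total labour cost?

Sat afternoon can only be covered by Priya and Watson, so that assignment is forced.
Picking the cheapest available guard for each shift independently would cost £275, but that ignores the shift limits.
An optimal schedule: Thu afternoon→Gallo, Thu evening→Gallo, Fri morning→Watson, Fri afternoon→Gallo, Fri evening→Yoon, Sat morning→Yoon, Sat afternoon→Priya+Watson, Sat evening→Yoon, Sun morning→Kapoor, Sun afternoon→Priya.
Total: 35 + 35 + 45 + 35 + 65 + 65 + 15 + 45 + 65 + 75 + 15 = £495.

£495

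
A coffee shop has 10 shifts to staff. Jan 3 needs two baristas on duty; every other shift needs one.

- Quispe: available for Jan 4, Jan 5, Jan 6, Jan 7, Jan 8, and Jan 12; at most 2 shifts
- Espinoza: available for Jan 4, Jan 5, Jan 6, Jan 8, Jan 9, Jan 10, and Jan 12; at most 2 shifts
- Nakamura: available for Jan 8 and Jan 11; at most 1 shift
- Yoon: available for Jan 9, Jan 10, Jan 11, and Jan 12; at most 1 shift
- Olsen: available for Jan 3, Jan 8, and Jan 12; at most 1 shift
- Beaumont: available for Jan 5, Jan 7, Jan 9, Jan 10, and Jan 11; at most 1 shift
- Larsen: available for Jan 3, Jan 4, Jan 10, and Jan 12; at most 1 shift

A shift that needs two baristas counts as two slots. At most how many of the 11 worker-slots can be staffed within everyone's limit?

9

Total capacity across all baristas is 2+2+1+1+1+1+1 = 9, and 11 slots are needed, so at most 9 can be filled.
An assignment achieving 9: Jan 3→Olsen+Larsen, Jan 4→Espinoza, Jan 5→Espinoza, Jan 6→Quispe, Jan 7→Quispe, Jan 9→Yoon, Jan 10→Beaumont, Jan 11→Nakamura.
Loads: Quispe 2/2, Espinoza 2/2, Nakamura 1/1, Yoon 1/1, Olsen 1/1, Beaumont 1/1, Larsen 1/1.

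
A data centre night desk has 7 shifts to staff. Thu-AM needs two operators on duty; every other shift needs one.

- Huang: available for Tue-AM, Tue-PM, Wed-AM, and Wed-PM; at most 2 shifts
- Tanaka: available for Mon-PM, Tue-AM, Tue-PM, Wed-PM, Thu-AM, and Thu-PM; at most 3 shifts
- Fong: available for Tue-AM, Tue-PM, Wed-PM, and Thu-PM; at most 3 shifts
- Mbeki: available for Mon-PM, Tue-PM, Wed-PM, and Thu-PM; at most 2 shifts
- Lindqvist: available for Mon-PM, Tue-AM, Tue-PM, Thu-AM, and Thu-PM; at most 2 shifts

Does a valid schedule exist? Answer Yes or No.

Yes

Wed-AM can only be covered by Huang, so that assignment is forced.
Thu-AM can only be covered by Tanaka and Lindqvist, so that assignment is forced.
One valid schedule: Mon-PM→Tanaka, Tue-AM→Huang, Tue-PM→Fong, Wed-AM→Huang, Wed-PM→Tanaka, Thu-AM→Tanaka+Lindqvist, Thu-PM→Fong.
Loads: Huang 2/2, Tanaka 3/3, Fong 2/3, Mbeki 0/2, Lindqvist 1/2 — all within limits.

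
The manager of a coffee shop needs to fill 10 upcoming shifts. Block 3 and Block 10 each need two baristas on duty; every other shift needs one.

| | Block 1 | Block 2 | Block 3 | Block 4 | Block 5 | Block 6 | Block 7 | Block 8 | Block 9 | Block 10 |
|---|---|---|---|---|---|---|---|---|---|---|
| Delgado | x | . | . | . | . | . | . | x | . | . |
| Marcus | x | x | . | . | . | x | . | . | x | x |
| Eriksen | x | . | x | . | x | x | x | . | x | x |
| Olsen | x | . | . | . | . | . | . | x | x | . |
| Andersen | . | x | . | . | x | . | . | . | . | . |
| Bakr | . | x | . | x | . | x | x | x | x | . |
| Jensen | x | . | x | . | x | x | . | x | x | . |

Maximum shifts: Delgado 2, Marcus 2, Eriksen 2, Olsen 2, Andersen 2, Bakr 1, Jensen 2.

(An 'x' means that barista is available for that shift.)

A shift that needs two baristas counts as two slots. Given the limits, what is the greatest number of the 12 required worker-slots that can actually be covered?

11

Total capacity across all baristas is 2+2+2+2+2+1+2 = 13, and 12 slots are needed, so at most 12 can be filled.
Shifts {Block 3, Block 4, Block 7, Block 10} need 6 slots but only Marcus, Eriksen, Bakr, and Jensen are available for them, supplying at most 5 — so at least 1 slot must go unfilled.
An assignment achieving 11: Block 1→Delgado, Block 2→Marcus, Block 3→Eriksen+Jensen, Block 4→Bakr, Block 5→Andersen, Block 6→Jensen, Block 7→Eriksen, Block 8→Delgado, Block 9→Olsen, Block 10→Marcus.
Loads: Delgado 2/2, Marcus 2/2, Eriksen 2/2, Olsen 1/2, Andersen 1/2, Bakr 1/1, Jensen 2/2.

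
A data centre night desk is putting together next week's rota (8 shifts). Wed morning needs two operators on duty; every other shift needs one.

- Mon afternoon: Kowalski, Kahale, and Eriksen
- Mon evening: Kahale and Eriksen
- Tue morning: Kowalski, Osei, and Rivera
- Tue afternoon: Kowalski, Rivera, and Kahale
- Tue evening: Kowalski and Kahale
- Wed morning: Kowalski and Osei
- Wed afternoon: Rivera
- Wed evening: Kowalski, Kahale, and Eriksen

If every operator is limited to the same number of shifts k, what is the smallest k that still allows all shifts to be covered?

2

With 5 operators and 9 worker-slots to fill, someone must work at least ⌈9/5⌉ = 2 shifts, so k ≥ 2.
k = 2 works: Mon afternoon→Kahale, Mon evening→Kahale, Tue morning→Osei, Tue afternoon→Rivera, Tue evening→Kowalski, Wed morning→Kowalski+Osei, Wed afternoon→Rivera, Wed evening→Eriksen.
Loads: Kowalski 2, Osei 2, Rivera 2, Kahale 2, Eriksen 1 — all ≤ 2.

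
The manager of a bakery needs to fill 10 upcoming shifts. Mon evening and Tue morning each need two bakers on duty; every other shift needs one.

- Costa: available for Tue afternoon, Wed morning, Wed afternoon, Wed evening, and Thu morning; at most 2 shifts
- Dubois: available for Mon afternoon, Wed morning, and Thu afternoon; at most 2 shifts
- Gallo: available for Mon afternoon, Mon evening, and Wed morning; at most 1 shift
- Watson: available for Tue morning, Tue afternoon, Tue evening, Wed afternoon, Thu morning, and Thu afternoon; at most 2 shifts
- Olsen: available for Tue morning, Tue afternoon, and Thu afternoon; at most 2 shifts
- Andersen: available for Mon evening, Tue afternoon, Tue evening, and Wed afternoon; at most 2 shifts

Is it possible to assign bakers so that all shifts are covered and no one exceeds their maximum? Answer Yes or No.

No

Total capacity is 2+2+1+2+2+2 = 11 but 12 worker-slots are needed — infeasible.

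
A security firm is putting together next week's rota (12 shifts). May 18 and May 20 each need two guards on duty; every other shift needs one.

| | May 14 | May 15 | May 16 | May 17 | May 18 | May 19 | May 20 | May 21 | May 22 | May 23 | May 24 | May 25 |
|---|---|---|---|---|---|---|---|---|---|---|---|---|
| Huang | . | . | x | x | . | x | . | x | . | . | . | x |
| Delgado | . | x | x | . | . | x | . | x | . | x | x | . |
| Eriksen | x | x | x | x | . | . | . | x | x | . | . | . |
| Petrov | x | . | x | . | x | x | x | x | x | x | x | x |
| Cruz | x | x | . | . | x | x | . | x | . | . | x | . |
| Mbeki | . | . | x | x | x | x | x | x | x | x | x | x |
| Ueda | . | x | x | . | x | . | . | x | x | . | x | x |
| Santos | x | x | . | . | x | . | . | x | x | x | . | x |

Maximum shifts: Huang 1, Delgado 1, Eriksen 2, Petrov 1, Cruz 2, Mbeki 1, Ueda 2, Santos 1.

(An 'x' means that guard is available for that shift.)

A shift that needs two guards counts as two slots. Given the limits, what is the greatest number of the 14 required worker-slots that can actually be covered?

Total capacity across all guards is 1+1+2+1+2+1+2+1 = 11, and 14 slots are needed, so at most 11 can be filled.
An assignment achieving 11: May 14→Eriksen, May 15→Eriksen, May 17→Huang, May 18→Cruz+Ueda, May 19→Cruz, May 20→Petrov+Mbeki, May 22→Ueda, May 23→Delgado, May 25→Santos.
Loads: Huang 1/1, Delgado 1/1, Eriksen 2/2, Petrov 1/1, Cruz 2/2, Mbeki 1/1, Ueda 2/2, Santos 1/1.

11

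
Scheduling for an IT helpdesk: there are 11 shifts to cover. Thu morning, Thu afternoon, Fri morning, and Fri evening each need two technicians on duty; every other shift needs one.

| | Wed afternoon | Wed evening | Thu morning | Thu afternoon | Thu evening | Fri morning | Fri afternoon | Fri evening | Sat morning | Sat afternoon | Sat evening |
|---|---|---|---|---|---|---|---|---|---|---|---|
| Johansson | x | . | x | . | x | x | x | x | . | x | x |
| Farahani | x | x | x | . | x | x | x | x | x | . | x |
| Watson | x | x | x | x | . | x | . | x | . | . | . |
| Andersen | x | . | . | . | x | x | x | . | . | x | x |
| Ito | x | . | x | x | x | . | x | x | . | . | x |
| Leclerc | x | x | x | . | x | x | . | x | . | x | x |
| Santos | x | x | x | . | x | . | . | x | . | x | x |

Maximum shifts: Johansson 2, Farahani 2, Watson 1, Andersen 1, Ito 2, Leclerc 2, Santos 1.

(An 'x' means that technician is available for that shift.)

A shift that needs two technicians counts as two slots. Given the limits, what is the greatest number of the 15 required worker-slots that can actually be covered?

Total capacity across all technicians is 2+2+1+1+2+2+1 = 11, and 15 slots are needed, so at most 11 can be filled.
An assignment achieving 11: Wed evening→Farahani, Thu morning→Ito+Leclerc, Thu afternoon→Watson+Ito, Thu evening→Santos, Fri morning→Andersen+Leclerc, Fri afternoon→Johansson, Sat morning→Farahani, Sat afternoon→Johansson.
Loads: Johansson 2/2, Farahani 2/2, Watson 1/1, Andersen 1/1, Ito 2/2, Leclerc 2/2, Santos 1/1.

11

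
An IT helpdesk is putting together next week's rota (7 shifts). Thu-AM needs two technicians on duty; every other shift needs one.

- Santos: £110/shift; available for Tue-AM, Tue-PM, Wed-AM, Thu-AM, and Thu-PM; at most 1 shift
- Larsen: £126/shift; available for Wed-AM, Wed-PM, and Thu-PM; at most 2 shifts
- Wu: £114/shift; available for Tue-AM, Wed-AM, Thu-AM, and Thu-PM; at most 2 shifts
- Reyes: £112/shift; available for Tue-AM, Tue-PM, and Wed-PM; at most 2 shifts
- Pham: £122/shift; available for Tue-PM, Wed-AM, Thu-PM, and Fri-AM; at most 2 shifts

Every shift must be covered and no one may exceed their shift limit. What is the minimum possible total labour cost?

Thu-AM can only be covered by Santos and Wu, so that assignment is forced.
Fri-AM can only be covered by Pham, so that assignment is forced.
Picking the cheapest available technician for each shift independently would cost £898, but that ignores the shift limits.
An optimal schedule: Tue-AM→Reyes, Tue-PM→Pham, Wed-AM→Wu, Wed-PM→Reyes, Thu-AM→Santos+Wu, Thu-PM→Larsen, Fri-AM→Pham.
Total: 112 + 122 + 114 + 112 + 110 + 114 + 126 + 122 = £932.

£932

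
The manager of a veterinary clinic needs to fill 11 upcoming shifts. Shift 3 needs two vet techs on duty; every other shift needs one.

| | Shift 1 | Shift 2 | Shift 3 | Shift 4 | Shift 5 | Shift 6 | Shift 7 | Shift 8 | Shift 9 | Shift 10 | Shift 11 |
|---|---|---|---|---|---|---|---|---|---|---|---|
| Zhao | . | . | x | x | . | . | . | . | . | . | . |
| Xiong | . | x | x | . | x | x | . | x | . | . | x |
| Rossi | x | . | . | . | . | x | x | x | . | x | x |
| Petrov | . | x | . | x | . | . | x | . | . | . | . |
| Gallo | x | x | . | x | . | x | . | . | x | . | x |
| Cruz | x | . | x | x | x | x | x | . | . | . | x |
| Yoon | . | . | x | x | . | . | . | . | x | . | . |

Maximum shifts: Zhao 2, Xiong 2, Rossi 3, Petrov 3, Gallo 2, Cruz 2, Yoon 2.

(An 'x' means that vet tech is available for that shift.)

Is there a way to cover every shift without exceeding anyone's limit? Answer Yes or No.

Shift 10 can only be covered by Rossi, so that assignment is forced.
One valid schedule: Shift 1→Rossi, Shift 2→Petrov, Shift 3→Zhao+Cruz, Shift 4→Zhao, Shift 5→Xiong, Shift 6→Gallo, Shift 7→Rossi, Shift 8→Xiong, Shift 9→Gallo, Shift 10→Rossi, Shift 11→Cruz.
Loads: Zhao 2/2, Xiong 2/2, Rossi 3/3, Petrov 1/3, Gallo 2/2, Cruz 2/2, Yoon 0/2 — all within limits.

Yes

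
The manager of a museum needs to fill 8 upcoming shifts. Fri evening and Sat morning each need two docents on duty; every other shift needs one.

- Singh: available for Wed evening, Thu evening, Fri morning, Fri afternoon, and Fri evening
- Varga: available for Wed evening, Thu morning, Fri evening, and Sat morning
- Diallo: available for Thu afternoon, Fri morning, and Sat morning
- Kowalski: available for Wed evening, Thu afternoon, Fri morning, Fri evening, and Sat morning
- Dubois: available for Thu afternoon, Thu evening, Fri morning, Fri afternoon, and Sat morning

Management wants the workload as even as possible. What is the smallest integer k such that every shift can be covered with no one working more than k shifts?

2

With 5 docents and 10 worker-slots to fill, someone must work at least ⌈10/5⌉ = 2 shifts, so k ≥ 2.
k = 2 works: Wed evening→Kowalski, Thu morning→Varga, Thu afternoon→Diallo, Thu evening→Singh, Fri morning→Dubois, Fri afternoon→Singh, Fri evening→Varga+Kowalski, Sat morning→Diallo+Dubois.
Loads: Singh 2, Varga 2, Diallo 2, Kowalski 2, Dubois 2 — all ≤ 2.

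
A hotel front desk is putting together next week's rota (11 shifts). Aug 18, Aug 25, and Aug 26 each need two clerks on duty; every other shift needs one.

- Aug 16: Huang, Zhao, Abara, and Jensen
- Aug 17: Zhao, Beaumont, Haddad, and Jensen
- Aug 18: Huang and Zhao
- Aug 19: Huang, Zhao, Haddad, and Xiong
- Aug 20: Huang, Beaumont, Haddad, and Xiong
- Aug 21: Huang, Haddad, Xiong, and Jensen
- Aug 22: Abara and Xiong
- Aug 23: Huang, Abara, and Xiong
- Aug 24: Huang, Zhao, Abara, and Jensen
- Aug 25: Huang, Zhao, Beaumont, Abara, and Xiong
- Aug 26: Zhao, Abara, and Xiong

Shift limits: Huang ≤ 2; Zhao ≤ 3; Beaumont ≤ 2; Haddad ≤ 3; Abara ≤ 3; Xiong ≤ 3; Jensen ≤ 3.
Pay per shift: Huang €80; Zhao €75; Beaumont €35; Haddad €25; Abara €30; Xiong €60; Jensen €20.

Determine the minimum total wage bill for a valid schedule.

€535

Aug 18 can only be covered by Huang and Zhao, so that assignment is forced.
Picking the cheapest available clerk for each shift independently would cost €500, but that ignores the shift limits.
An optimal schedule: Aug 16→Jensen, Aug 17→Jensen, Aug 18→Zhao+Huang, Aug 19→Haddad, Aug 20→Haddad, Aug 21→Haddad, Aug 22→Abara, Aug 23→Abara, Aug 24→Jensen, Aug 25→Beaumont+Xiong, Aug 26→Abara+Xiong.
Total: 20 + 20 + 75 + 80 + 25 + 25 + 25 + 30 + 30 + 20 + 35 + 60 + 30 + 60 = €535.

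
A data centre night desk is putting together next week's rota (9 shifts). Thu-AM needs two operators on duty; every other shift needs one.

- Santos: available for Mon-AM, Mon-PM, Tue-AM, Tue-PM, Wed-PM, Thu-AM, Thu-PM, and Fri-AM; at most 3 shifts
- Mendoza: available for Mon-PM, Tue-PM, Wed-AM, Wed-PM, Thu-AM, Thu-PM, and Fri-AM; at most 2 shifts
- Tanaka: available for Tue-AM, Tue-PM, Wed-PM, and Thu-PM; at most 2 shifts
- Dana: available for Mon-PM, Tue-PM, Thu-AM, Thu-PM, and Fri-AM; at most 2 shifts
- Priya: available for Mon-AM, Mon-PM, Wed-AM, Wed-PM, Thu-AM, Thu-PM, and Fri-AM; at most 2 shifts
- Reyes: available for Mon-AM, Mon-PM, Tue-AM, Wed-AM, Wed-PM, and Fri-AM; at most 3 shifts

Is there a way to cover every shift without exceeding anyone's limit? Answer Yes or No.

One valid schedule: Mon-AM→Santos, Mon-PM→Mendoza, Tue-AM→Santos, Tue-PM→Santos, Wed-AM→Mendoza, Wed-PM→Tanaka, Thu-AM→Dana+Priya, Thu-PM→Tanaka, Fri-AM→Dana.
Loads: Santos 3/3, Mendoza 2/2, Tanaka 2/2, Dana 2/2, Priya 1/2, Reyes 0/3 — all within limits.

Yes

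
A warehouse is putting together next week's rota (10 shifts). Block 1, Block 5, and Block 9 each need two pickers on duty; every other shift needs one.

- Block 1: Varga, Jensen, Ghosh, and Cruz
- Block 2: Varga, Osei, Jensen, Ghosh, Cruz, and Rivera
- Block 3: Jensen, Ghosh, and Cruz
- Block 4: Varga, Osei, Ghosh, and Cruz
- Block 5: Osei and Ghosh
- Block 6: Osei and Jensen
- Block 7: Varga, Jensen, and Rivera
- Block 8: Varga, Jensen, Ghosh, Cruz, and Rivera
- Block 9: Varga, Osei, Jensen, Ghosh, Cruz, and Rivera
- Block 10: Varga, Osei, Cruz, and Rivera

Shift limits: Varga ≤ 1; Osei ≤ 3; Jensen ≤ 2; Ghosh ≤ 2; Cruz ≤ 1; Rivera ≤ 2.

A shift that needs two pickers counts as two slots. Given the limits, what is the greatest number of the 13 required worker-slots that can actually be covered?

Total capacity across all pickers is 1+3+2+2+1+2 = 11, and 13 slots are needed, so at most 11 can be filled.
An assignment achieving 11: Block 1→Jensen+Ghosh, Block 2→Rivera, Block 3→Jensen, Block 4→Osei, Block 5→Osei+Ghosh, Block 6→Osei, Block 7→Varga, Block 8→Rivera, Block 10→Cruz.
Loads: Varga 1/1, Osei 3/3, Jensen 2/2, Ghosh 2/2, Cruz 1/1, Rivera 2/2.

11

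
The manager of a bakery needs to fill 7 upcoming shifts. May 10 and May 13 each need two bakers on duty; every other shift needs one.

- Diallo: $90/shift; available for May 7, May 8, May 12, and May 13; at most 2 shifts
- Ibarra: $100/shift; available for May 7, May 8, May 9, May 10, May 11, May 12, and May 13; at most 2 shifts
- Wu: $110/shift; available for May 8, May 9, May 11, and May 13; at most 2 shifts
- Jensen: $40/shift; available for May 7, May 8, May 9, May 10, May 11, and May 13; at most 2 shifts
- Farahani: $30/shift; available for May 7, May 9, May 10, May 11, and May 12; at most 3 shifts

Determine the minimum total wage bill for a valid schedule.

Picking the cheapest available baker for each shift independently would cost $360, but that ignores the shift limits.
An optimal schedule: May 7→Farahani, May 8→Diallo, May 9→Jensen, May 10→Farahani+Jensen, May 11→Ibarra, May 12→Farahani, May 13→Diallo+Ibarra.
Total: 30 + 90 + 40 + 30 + 40 + 100 + 30 + 90 + 100 = $550.

$550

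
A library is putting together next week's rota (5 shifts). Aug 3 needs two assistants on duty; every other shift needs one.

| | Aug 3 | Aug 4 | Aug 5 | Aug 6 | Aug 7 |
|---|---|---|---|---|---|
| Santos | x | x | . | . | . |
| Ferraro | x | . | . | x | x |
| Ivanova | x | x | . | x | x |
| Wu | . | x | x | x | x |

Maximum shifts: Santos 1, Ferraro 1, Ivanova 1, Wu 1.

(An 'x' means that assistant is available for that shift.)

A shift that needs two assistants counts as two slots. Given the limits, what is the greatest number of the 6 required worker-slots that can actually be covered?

Total capacity across all assistants is 1+1+1+1 = 4, and 6 slots are needed, so at most 4 can be filled.
An assignment achieving 4: Aug 3→Santos+Ferraro, Aug 4→Ivanova, Aug 5→Wu.
Loads: Santos 1/1, Ferraro 1/1, Ivanova 1/1, Wu 1/1.

4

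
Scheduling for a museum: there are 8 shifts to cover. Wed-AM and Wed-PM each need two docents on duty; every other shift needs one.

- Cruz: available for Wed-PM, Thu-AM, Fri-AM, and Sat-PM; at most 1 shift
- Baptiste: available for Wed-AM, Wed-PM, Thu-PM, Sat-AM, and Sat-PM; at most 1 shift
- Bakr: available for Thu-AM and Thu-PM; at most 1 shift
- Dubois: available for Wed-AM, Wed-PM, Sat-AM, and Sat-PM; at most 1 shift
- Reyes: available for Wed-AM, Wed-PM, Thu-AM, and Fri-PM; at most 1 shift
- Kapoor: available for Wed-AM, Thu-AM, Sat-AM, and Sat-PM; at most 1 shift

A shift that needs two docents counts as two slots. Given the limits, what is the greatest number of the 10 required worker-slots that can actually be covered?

Total capacity across all docents is 1+1+1+1+1+1 = 6, and 10 slots are needed, so at most 6 can be filled.
An assignment achieving 6: Wed-AM→Kapoor, Thu-AM→Bakr, Thu-PM→Baptiste, Fri-AM→Cruz, Fri-PM→Reyes, Sat-AM→Dubois.
Loads: Cruz 1/1, Baptiste 1/1, Bakr 1/1, Dubois 1/1, Reyes 1/1, Kapoor 1/1.

6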